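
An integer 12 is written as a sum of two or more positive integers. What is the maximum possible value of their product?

Define prod[k] = max over 1≤i<k of i · max(k−i, prod[k−i]); the inner max lets the remainder stay uncut if that's better.
prod[2] = 1·max(1,0) = 1·1 = 1
prod[3] = 1·max(2,1) = 1·2 = 2
prod[4] = 2·max(2,1) = 2·2 = 4
prod[5] = 2·max(3,2) = 2·3 = 6
prod[6] = 3·max(3,2) = 3·3 = 9
prod[7] = 2·max(5,6) = 2·6 = 12
prod[8] = 2·max(6,9) = 2·9 = 18
prod[9] = 3·max(6,9) = 3·9 = 27
prod[10] = 2·max(8,18) = 2·18 = 36
prod[11] = 2·max(9,27) = 2·27 = 54
prod[12] = 3·max(9,27) = 3·27 = 81
One optimal split: 3 + 3 + 3 + 3; product 3·3·3·3 = 81.

81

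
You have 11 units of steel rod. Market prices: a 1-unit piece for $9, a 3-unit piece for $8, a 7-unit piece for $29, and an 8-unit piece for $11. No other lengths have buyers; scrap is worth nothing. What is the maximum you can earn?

99

Let best[k] be the best obtainable value from length k. For each k, try every first piece i and keep the best of price[i] + best[k−i].
best[1] = 9
best[2] = 18  (first piece 1, then best[1]=9)
best[3] = 27  (first piece 1, then best[2]=18)
best[4] = 36  (first piece 1, then best[3]=27)
best[5] = 45  (first piece 1, then best[4]=36)
best[6] = 54  (first piece 1, then best[5]=45)
best[7] = 63  (first piece 1, then best[6]=54)
best[8] = 72  (first piece 1, then best[7]=63)
best[9] = 81  (first piece 1, then best[8]=72)
best[10] = 90  (first piece 1, then best[9]=81)
best[11] = 99  (first piece 1, then best[10]=90)
One optimal cutting: 1 + 1 + 1 + 1 + 1 + 1 + 1 + 1 + 1 + 1 + 1 → $99.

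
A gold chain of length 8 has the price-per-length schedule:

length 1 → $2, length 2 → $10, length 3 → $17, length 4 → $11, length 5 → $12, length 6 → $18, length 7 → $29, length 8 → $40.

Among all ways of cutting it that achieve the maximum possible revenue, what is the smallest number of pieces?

3

Consider every possible first cut. r[k] is the best of p[i]+r[k−i] over all sellable i≤k.
r[1] = 2
r[2] = 10
r[3] = 17
r[4] = 20  (first piece 2, then r[2]=10)
r[5] = 27  (first piece 2, then r[3]=17)
r[6] = 34  (first piece 3, then r[3]=17)
r[7] = 37  (first piece 2, then r[5]=27)
r[8] = 44  (first piece 2, then r[6]=34)
Maximum revenue is $44.
Now minimize piece count subject to staying optimal: for each k, pieces[k] = 1 + min over i with p[i]+r[k−i]=r[k] of pieces[k−i].
pieces[5] = 2
pieces[6] = 2
pieces[7] = 3
pieces[8] = 3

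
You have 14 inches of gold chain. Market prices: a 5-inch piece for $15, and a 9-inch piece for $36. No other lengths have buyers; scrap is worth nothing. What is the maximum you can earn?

Build best[k] bottom-up: best[k] = max over allowed piece i of (p[i] + best[k−i]).
best[1] = 0
best[2] = 0
best[3] = 0
best[4] = 0
best[5] = 15
best[6] = 15
best[7] = 15
best[8] = 15
best[9] = 36
best[10] = 36
best[11] = 36
best[12] = 36
best[13] = 36
best[14] = 51  (first piece 5, then best[9]=36)
One optimal cutting: 9 + 5 → $51.

51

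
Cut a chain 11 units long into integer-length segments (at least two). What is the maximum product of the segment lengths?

Define m[k] = max over 1≤i<k of i · max(k−i, m[k−i]); the inner max lets the remainder stay uncut if that's better.
Small cases: m[2]=1, m[3]=2, m[4]=4, m[5]=6.
m[6] = 3*max(3,2) = 3*3 = 9
m[7] = 2*max(5,6) = 2*6 = 12
m[8] = 2*max(6,9) = 2*9 = 18
m[9] = 3*max(6,9) = 3*9 = 27
m[10] = 2*max(8,18) = 2*18 = 36
m[11] = 2*max(9,27) = 2*27 = 54
One optimal split: 3 + 3 + 3 + 2; product 3*3*3*2 = 54.

54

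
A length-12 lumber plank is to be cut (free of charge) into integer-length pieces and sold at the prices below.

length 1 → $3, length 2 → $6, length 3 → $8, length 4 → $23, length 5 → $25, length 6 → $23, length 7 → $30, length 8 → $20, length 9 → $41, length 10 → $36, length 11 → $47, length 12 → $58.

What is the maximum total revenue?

Let r[k] be the best obtainable value from length k. For each k, try every first piece i and keep the best of price[i] + r[k−i].
r[1] = 3
r[2] = max(3+3, 6+0) = 6
r[3] = max(3+6, 6+3, 8+0) = 9
r[4] = max(3+9, 6+6, 8+3, 23+0) = 23
r[5] = max(3+23, 6+9, 8+6, 23+3, 25+0) = 26
r[6] = max(3+26, 6+23, 8+9, 23+6, 25+3, 23+0) = 29
r[7] = max(3+29, 6+26, 8+23, …, 23+3, 30+0) = 32
r[8] = max(3+32, 6+29, 8+26, …, 30+3, 20+0) = 46
r[9] = max(3+46, 6+32, 8+29, …, 20+3, 41+0) = 49
r[10] = max(3+49, 6+46, 8+32, …, 41+3, 36+0) = 52
r[11] = max(3+52, 6+49, 8+46, …, 36+3, 47+0) = 55
r[12] = max(3+55, 6+52, 8+49, …, 47+3, 58+0) = 69
One optimal cutting: 4 + 4 + 4 → $23 + $23 + $23 = $69.

69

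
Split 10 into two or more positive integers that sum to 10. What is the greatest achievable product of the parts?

36

Fill P[k] for k=2..10: at each k try every first piece i and multiply by the better of (k−i) uncut or P[k−i].
P[2] = 1·max(1,0) = 1·1 = 1
P[3] = 1·max(2,1) = 1·2 = 2
P[4] = 2·max(2,1) = 2·2 = 4
P[5] = 2·max(3,2) = 2·3 = 6
P[6] = 3·max(3,2) = 3·3 = 9
P[7] = 2·max(5,6) = 2·6 = 12
P[8] = 2·max(6,9) = 2·9 = 18
P[9] = 3·max(6,9) = 3·9 = 27
P[10] = 2·max(8,18) = 2·18 = 36
One optimal split: 3 + 3 + 2 + 2; product 3·3·2·2 = 36.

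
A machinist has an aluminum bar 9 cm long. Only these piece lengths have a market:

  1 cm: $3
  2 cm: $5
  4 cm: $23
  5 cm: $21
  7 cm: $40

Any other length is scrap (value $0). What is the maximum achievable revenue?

Build f[k] bottom-up: f[k] = max over allowed piece i of (p[i] + f[k−i]).
f[1] = 3
f[2] = max(3+3, 5+0) = 6
f[3] = max(3+6, 5+3) = 9
f[4] = max(3+9, 5+6, 23+0) = 23
f[5] = max(3+23, 5+9, 23+3, 21+0) = 26
f[6] = max(3+26, 5+23, 23+6, 21+3) = 29
f[7] = max(3+29, 5+26, 23+9, 21+6, 40+0) = 40
f[8] = max(3+40, 5+29, 23+23, 21+9, 40+3) = 46
f[9] = max(3+46, 5+40, 23+26, 21+23, 40+6) = 49
One optimal cutting: 4 + 4 + 1 → $49.

49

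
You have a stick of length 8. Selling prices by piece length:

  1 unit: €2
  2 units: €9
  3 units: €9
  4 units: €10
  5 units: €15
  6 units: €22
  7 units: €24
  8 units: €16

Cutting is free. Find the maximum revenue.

36

Consider every possible first cut. R[k] is the best of p[i]+R[k−i] over all sellable i≤k.
R[1] = 2
R[2] = max(2+2, 9+0) = 9
R[3] = max(2+9, 9+2, 9+0) = 11
R[4] = max(2+11, 9+9, 9+2, 10+0) = 18
R[5] = max(2+18, 9+11, 9+9, 10+2, 15+0) = 20
R[6] = max(2+20, 9+18, 9+11, 10+9, 15+2, 22+0) = 27
R[7] = max(2+27, 9+20, 9+18, …, 22+2, 24+0) = 29
R[8] = max(2+29, 9+27, 9+20, …, 24+2, 16+0) = 36
One optimal cutting: 2 + 2 + 2 + 2 → €9 + €9 + €9 + €9 = €36.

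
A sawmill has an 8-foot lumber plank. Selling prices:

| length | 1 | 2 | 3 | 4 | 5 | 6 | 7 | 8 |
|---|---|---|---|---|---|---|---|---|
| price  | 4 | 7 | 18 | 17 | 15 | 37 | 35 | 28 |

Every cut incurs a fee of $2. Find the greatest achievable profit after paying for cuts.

42

Build net[k] bottom-up: net[k] = max over allowed piece i of (p[i] + net[k−i]) − 2 per cut.
net[1] = 4
net[2] = max(4+4-2, 7+0) = 7
net[3] = max(4+7-2, 7+4-2, 18+0) = 18
net[4] = max(4+18-2, 7+7-2, 18+4-2, 17+0) = 20
net[5] = max(4+20-2, 7+18-2, 18+7-2, 17+4-2, 15+0) = 23
net[6] = max(4+23-2, 7+20-2, 18+18-2, 17+7-2, 15+4-2, 37+0) = 37
net[7] = max(4+37-2, 7+23-2, 18+20-2, …, 37+4-2, 35+0) = 39
net[8] = max(4+39-2, 7+37-2, 18+23-2, …, 35+4-2, 28+0) = 42
One optimal plan: pieces 6 + 2 (1 cut) → $44 − $2 = $42.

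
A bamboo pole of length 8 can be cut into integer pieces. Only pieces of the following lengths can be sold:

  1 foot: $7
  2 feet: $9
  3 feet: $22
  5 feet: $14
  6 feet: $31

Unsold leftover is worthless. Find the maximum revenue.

Build best[k] bottom-up: best[k] = max over allowed piece i of (p[i] + best[k−i]).
best[1] = 7
best[2] = 14  (first piece 1, then best[1]=7)
best[3] = 22
best[4] = 29  (first piece 1, then best[3]=22)
best[5] = 36  (first piece 1, then best[4]=29)
best[6] = 44  (first piece 3, then best[3]=22)
best[7] = 51  (first piece 1, then best[6]=44)
best[8] = 58  (first piece 1, then best[7]=51)
One optimal cutting: 3 + 3 + 1 + 1 → $58.

58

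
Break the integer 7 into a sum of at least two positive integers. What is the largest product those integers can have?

Define f[k] = max over 1≤i<k of i · max(k−i, f[k−i]); the inner max lets the remainder stay uncut if that's better.
f[2] = 1*max(1,0) = 1*1 = 1
f[3] = max(1*2, 2*1) = 2
f[4] = max(1*3, 2*2, 3*1) = 4
f[5] = max(1*4, 2*3, 3*2, 4*1) = 6
f[6] = max(1*6, 2*4, 3*3, 4*2, 5*1) = 9
f[7] = max(1*9, 2*6, 3*4, 4*3, 5*2, 6*1) = 12
One optimal split: 3 + 2 + 2; product 3*2*2 = 12.

12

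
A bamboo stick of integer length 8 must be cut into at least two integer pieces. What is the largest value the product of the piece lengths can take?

18

Define g[k] = max over 1≤i<k of i · max(k−i, g[k−i]); the inner max lets the remainder stay uncut if that's better.
g[2] = 1·max(1,0) = 1·1 = 1
g[3] = 1·max(2,1) = 1·2 = 2
g[4] = 2·max(2,1) = 2·2 = 4
g[5] = 2·max(3,2) = 2·3 = 6
g[6] = 3·max(3,2) = 3·3 = 9
g[7] = 2·max(5,6) = 2·6 = 12
g[8] = 2·max(6,9) = 2·9 = 18
One optimal split: 3 + 3 + 2; product 3·3·2 = 18.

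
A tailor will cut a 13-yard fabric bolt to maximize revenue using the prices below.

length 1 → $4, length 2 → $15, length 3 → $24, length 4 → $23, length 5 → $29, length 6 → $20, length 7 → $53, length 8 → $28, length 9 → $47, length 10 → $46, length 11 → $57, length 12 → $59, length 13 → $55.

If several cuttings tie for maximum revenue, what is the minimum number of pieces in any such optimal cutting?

5

Let r[k] be the best obtainable value from length k. For each k, try every first piece i and keep the best of price[i] + r[k−i].
r[1] = 4
r[2] = max(4+4, 15+0) = 15
r[3] = max(4+15, 15+4, 24+0) = 24
r[4] = max(4+24, 15+15, 24+4, 23+0) = 30
r[5] = max(4+30, 15+24, 24+15, 23+4, 29+0) = 39
r[6] = max(4+39, 15+30, 24+24, 23+15, 29+4, 20+0) = 48
r[7] = max(4+48, 15+39, 24+30, …, 20+4, 53+0) = 54
r[8] = max(4+54, 15+48, 24+39, …, 53+4, 28+0) = 63
r[9] = max(4+63, 15+54, 24+48, …, 28+4, 47+0) = 72
r[10] = max(4+72, 15+63, 24+54, …, 47+4, 46+0) = 78
r[11] = max(4+78, 15+72, 24+63, …, 46+4, 57+0) = 87
r[12] = max(4+87, 15+78, 24+72, …, 57+4, 59+0) = 96
r[13] = max(4+96, 15+87, 24+78, …, 59+4, 55+0) = 102
Maximum revenue is $102.
Now minimize piece count subject to staying optimal: for each k, pieces[k] = 1 + min over i with p[i]+r[k−i]=r[k] of pieces[k−i].
pieces[10] = 4
pieces[11] = 4
pieces[12] = 4
pieces[13] = 5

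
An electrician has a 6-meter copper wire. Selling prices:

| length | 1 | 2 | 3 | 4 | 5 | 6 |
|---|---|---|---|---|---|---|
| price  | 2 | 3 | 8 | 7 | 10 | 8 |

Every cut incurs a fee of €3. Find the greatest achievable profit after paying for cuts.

13

Let v[k] be the best obtainable value from length k. For each k, try every first piece i and keep the best of price[i] + v[k−i] minus the 3 cut fee when i<k.
v[1] = 2
v[2] = 3
v[3] = 8
v[4] = 7  (first piece 1, then v[3]=8)
v[5] = 10
v[6] = 13  (first piece 3, then v[3]=8)
One optimal plan: pieces 3 + 3 (1 cut) → €16 − €3 = €13.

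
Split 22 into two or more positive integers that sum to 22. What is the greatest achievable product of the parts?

2916

Let m[k] be the best product for length k (with at least one cut). For each first piece i, the rest contributes max(k−i, m[k−i]).
m[2] = 1×max(1,0) = 1×1 = 1
m[3] = 1×max(2,1) = 1×2 = 2
m[4] = 2×max(2,1) = 2×2 = 4
m[5] = 2×max(3,2) = 2×3 = 6
m[6] = 3×max(3,2) = 3×3 = 9
m[7] = 2×max(5,6) = 2×6 = 12
m[8] = 2×max(6,9) = 2×9 = 18
m[9] = 3×max(6,9) = 3×9 = 27
m[10] = 2×max(8,18) = 2×18 = 36
m[11] = 2×max(9,27) = 2×27 = 54
m[12] = 3×max(9,27) = 3×27 = 81
m[13] = 2×max(11,54) = 2×54 = 108
m[14] = 2×max(12,81) = 2×81 = 162
m[15] = 3×max(12,81) = 3×81 = 243
m[16] = 2×max(14,162) = 2×162 = 324
m[17] = 2×max(15,243) = 2×243 = 486
m[18] = 3×max(15,243) = 3×243 = 729
m[19] = 2×max(17,486) = 2×486 = 972
m[20] = 2×max(18,729) = 2×729 = 1458
m[21] = 3×max(18,729) = 3×729 = 2187
m[22] = 2×max(20,1458) = 2×1458 = 2916
One optimal split: 3 + 3 + 3 + 3 + 3 + 3 + 2 + 2; product 3×3×3×3×3×3×2×2 = 2916.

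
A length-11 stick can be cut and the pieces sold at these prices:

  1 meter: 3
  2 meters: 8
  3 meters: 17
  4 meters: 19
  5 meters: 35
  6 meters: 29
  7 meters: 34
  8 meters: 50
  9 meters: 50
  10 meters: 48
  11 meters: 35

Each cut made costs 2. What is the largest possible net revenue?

69

Build r[k] bottom-up: r[k] = max over allowed piece i of (p[i] + r[k−i]) − 2 per cut.
r[1] = 3
r[2] = 8
r[3] = 17
r[4] = 19
r[5] = 35
r[6] = 36  (first piece 1, then r[5]=35)
r[7] = 41  (first piece 2, then r[5]=35)
r[8] = 50  (first piece 3, then r[5]=35)
r[9] = 52  (first piece 4, then r[5]=35)
r[10] = 68  (first piece 5, then r[5]=35)
r[11] = 69  (first piece 1, then r[10]=68)
One optimal plan: pieces 5 + 5 + 1 (2 cuts) → 73 − 4 = 69.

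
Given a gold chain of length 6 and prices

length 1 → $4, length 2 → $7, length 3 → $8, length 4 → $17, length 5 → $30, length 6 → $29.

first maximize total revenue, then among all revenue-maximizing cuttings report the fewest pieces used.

2

Build r[k] bottom-up: r[k] = max over allowed piece i of (p[i] + r[k−i]).
r[1] = 4
r[2] = max(4+4, 7+0) = 8
r[3] = max(4+8, 7+4, 8+0) = 12
r[4] = max(4+12, 7+8, 8+4, 17+0) = 17
r[5] = max(4+17, 7+12, 8+8, 17+4, 30+0) = 30
r[6] = max(4+30, 7+17, 8+12, 17+8, 30+4, 29+0) = 34
Maximum revenue is $34.
Now minimize piece count subject to staying optimal: for each k, pieces[k] = 1 + min over i with p[i]+r[k−i]=r[k] of pieces[k−i].
pieces[3] = 3
pieces[4] = 1
pieces[5] = 1
pieces[6] = 2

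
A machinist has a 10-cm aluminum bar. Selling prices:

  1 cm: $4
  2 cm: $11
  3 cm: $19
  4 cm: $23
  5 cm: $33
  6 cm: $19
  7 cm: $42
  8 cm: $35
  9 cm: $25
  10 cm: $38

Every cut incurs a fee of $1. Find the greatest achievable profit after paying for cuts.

Build net[k] bottom-up: net[k] = max over allowed piece i of (p[i] + net[k−i]) − 1 per cut.
net[1] = 4
net[2] = max(4+4-1, 11+0) = 11
net[3] = max(4+11-1, 11+4-1, 19+0) = 19
net[4] = max(4+19-1, 11+11-1, 19+4-1, 23+0) = 23
net[5] = max(4+23-1, 11+19-1, 19+11-1, 23+4-1, 33+0) = 33
net[6] = max(4+33-1, 11+23-1, 19+19-1, 23+11-1, 33+4-1, 19+0) = 37
net[7] = max(4+37-1, 11+33-1, 19+23-1, …, 19+4-1, 42+0) = 43
net[8] = max(4+43-1, 11+37-1, 19+33-1, …, 42+4-1, 35+0) = 51
net[9] = max(4+51-1, 11+43-1, 19+37-1, …, 35+4-1, 25+0) = 55
net[10] = max(4+55-1, 11+51-1, 19+43-1, …, 25+4-1, 38+0) = 65
One optimal plan: pieces 5 + 5 (1 cut) → $66 − $1 = $65.

65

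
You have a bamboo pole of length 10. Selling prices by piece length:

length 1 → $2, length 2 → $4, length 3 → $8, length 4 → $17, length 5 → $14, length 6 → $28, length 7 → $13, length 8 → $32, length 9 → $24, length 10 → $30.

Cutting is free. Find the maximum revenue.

Let r[k] be the best obtainable value from length k. For each k, try every first piece i and keep the best of price[i] + r[k−i].
r[1] = 2
r[2] = max(2+2, 4+0) = 4
r[3] = max(2+4, 4+2, 8+0) = 8
r[4] = max(2+8, 4+4, 8+2, 17+0) = 17
r[5] = max(2+17, 4+8, 8+4, 17+2, 14+0) = 19
r[6] = max(2+19, 4+17, 8+8, 17+4, 14+2, 28+0) = 28
r[7] = max(2+28, 4+19, 8+17, …, 28+2, 13+0) = 30
r[8] = max(2+30, 4+28, 8+19, …, 13+2, 32+0) = 34
r[9] = max(2+34, 4+30, 8+28, …, 32+2, 24+0) = 36
r[10] = max(2+36, 4+34, 8+30, …, 24+2, 30+0) = 45
One optimal cutting: 6 + 4 → $28 + $17 = $45.

45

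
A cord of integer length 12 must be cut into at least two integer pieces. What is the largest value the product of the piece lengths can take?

Let m[k] be the best product for length k (with at least one cut). For each first piece i, the rest contributes max(k−i, m[k−i]).
Small cases: m[2]=1, m[3]=2, m[4]=4.
m[5] = max(1*4, 2*3, 3*2, 4*1) = 6
m[6] = max(1*6, 2*4, 3*3, 4*2, 5*1) = 9
m[7] = max(1*9, 2*6, 3*4, 4*3, 5*2, 6*1) = 12
m[8] = max(1*12, 2*9, 3*6, …, 6*2, 7*1) = 18
m[9] = max(1*18, 2*12, 3*9, …, 7*2, 8*1) = 27
m[10] = max(1*27, 2*18, 3*12, …, 8*2, 9*1) = 36
m[11] = max(1*36, 2*27, 3*18, …, 9*2, 10*1) = 54
m[12] = max(1*54, 2*36, 3*27, …, 10*2, 11*1) = 81
One optimal split: 3 + 3 + 3 + 3; product 3*3*3*3 = 81.

81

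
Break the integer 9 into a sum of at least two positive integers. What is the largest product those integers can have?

Fill g[k] for k=2..9: at each k try every first piece i and multiply by the better of (k−i) uncut or g[k−i].
g[2] = 1*max(1,0) = 1*1 = 1
g[3] = max(1*2, 2*1) = 2
g[4] = max(1*3, 2*2, 3*1) = 4
g[5] = max(1*4, 2*3, 3*2, 4*1) = 6
g[6] = max(1*6, 2*4, 3*3, 4*2, 5*1) = 9
g[7] = max(1*9, 2*6, 3*4, 4*3, 5*2, 6*1) = 12
g[8] = max(1*12, 2*9, 3*6, …, 6*2, 7*1) = 18
g[9] = max(1*18, 2*12, 3*9, …, 7*2, 8*1) = 27
One optimal split: 3 + 3 + 3; product 3*3*3 = 27.

27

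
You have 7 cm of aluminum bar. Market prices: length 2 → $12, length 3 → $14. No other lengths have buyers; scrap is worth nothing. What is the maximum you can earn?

38

Consider every possible first cut. f[k] is the best of p[i]+f[k−i] over all sellable i≤k.
f[1] = 0
f[2] = 12
f[3] = 14
f[4] = 24  (first piece 2, then f[2]=12)
f[5] = 26  (first piece 2, then f[3]=14)
f[6] = 36  (first piece 2, then f[4]=24)
f[7] = 38  (first piece 2, then f[5]=26)
One optimal cutting: 3 + 2 + 2 → $38.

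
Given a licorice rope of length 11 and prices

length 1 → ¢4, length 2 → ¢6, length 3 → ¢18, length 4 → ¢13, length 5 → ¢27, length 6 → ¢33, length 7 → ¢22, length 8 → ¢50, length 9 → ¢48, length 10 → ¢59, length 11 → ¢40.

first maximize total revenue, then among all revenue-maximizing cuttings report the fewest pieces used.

2

Consider every possible first cut. r[k] is the best of p[i]+r[k−i] over all sellable i≤k.
r[1] = 4
r[2] = 8  (first piece 1, then r[1]=4)
r[3] = 18
r[4] = 22  (first piece 1, then r[3]=18)
r[5] = 27
r[6] = 36  (first piece 3, then r[3]=18)
r[7] = 40  (first piece 1, then r[6]=36)
r[8] = 50
r[9] = 54  (first piece 1, then r[8]=50)
r[10] = 59
r[11] = 68  (first piece 3, then r[8]=50)
Maximum revenue is ¢68.
Now minimize piece count subject to staying optimal: for each k, pieces[k] = 1 + min over i with p[i]+r[k−i]=r[k] of pieces[k−i].
pieces[8] = 1
pieces[9] = 2
pieces[10] = 1
pieces[11] = 2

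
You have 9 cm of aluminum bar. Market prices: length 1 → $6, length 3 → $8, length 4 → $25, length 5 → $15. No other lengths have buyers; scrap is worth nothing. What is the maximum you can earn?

Consider every possible first cut. best[k] is the best of p[i]+best[k−i] over all sellable i≤k.
best[1] = 6
best[2] = 12  (first piece 1, then best[1]=6)
best[3] = 18  (first piece 1, then best[2]=12)
best[4] = 25
best[5] = 31  (first piece 1, then best[4]=25)
best[6] = 37  (first piece 1, then best[5]=31)
best[7] = 43  (first piece 1, then best[6]=37)
best[8] = 50  (first piece 4, then best[4]=25)
best[9] = 56  (first piece 1, then best[8]=50)
One optimal cutting: 4 + 4 + 1 → $56.

56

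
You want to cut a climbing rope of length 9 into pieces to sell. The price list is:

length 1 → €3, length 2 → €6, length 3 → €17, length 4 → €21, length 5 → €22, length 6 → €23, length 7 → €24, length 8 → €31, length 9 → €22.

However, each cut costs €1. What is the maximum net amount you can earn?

49

Consider every possible first cut. net[k] is the best of p[i]+net[k−i] over all sellable i≤k, charging 1 whenever i<k.
net[1] = 3
net[2] = max(3+3-1, 6+0) = 6
net[3] = max(3+6-1, 6+3-1, 17+0) = 17
net[4] = max(3+17-1, 6+6-1, 17+3-1, 21+0) = 21
net[5] = max(3+21-1, 6+17-1, 17+6-1, 21+3-1, 22+0) = 23
net[6] = max(3+23-1, 6+21-1, 17+17-1, 21+6-1, 22+3-1, 23+0) = 33
net[7] = max(3+33-1, 6+23-1, 17+21-1, …, 23+3-1, 24+0) = 37
net[8] = max(3+37-1, 6+33-1, 17+23-1, …, 24+3-1, 31+0) = 41
net[9] = max(3+41-1, 6+37-1, 17+33-1, …, 31+3-1, 22+0) = 49
One optimal plan: pieces 3 + 3 + 3 (2 cuts) → €51 − €2 = €49.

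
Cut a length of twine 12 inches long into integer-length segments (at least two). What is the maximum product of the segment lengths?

Fill prod[k] for k=2..12: at each k try every first piece i and multiply by the better of (k−i) uncut or prod[k−i].
prod[2] = 1·max(1,0) = 1·1 = 1
prod[3] = 1·max(2,1) = 1·2 = 2
prod[4] = 2·max(2,1) = 2·2 = 4
prod[5] = 2·max(3,2) = 2·3 = 6
prod[6] = 3·max(3,2) = 3·3 = 9
prod[7] = 2·max(5,6) = 2·6 = 12
prod[8] = 2·max(6,9) = 2·9 = 18
prod[9] = 3·max(6,9) = 3·9 = 27
prod[10] = 2·max(8,18) = 2·18 = 36
prod[11] = 2·max(9,27) = 2·27 = 54
prod[12] = 3·max(9,27) = 3·27 = 81
One optimal split: 3 + 3 + 3 + 3; product 3·3·3·3 = 81.

81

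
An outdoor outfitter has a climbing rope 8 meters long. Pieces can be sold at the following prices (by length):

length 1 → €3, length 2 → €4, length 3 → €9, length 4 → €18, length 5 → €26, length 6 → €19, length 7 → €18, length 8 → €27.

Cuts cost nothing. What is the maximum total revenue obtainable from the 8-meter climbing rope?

Let r[k] be the best obtainable value from length k. For each k, try every first piece i and keep the best of price[i] + r[k−i].
r[1] = 3
r[2] = 6  (first piece 1, then r[1]=3)
r[3] = 9  (first piece 1, then r[2]=6)
r[4] = 18
r[5] = 26
r[6] = 29  (first piece 1, then r[5]=26)
r[7] = 32  (first piece 1, then r[6]=29)
r[8] = 36  (first piece 4, then r[4]=18)
One optimal cutting: 4 + 4 → €18 + €18 = €36.

36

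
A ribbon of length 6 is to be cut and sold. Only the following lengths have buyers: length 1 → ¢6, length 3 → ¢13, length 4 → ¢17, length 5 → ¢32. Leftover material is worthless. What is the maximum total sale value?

38

Consider every possible first cut. r[k] is the best of p[i]+r[k−i] over all sellable i≤k.
r[1] = 6
r[2] = 12  (first piece 1, then r[1]=6)
r[3] = 18  (first piece 1, then r[2]=12)
r[4] = 24  (first piece 1, then r[3]=18)
r[5] = 32
r[6] = 38  (first piece 1, then r[5]=32)
One optimal cutting: 5 + 1 → ¢38.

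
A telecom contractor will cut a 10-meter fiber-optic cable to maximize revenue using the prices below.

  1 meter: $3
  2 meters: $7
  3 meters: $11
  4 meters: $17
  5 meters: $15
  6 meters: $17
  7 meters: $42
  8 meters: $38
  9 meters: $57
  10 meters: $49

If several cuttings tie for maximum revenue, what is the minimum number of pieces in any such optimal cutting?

2

Build r[k] bottom-up: r[k] = max over allowed piece i of (p[i] + r[k−i]).
r[1] = 3
r[2] = 7
r[3] = 11
r[4] = 17
r[5] = 20  (first piece 1, then r[4]=17)
r[6] = 24  (first piece 2, then r[4]=17)
r[7] = 42
r[8] = 45  (first piece 1, then r[7]=42)
r[9] = 57
r[10] = 60  (first piece 1, then r[9]=57)
Maximum revenue is $60.
Now minimize piece count subject to staying optimal: for each k, pieces[k] = 1 + min over i with p[i]+r[k−i]=r[k] of pieces[k−i].
pieces[7] = 1
pieces[8] = 2
pieces[9] = 1
pieces[10] = 2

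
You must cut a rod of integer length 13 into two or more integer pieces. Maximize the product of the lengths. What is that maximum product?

Let prod[k] be the best product for length k (with at least one cut). For each first piece i, the rest contributes max(k−i, prod[k−i]).
Small cases: prod[2]=1, prod[3]=2, prod[4]=4, prod[5]=6, prod[6]=9.
prod[7] = 2×max(5,6) = 2×6 = 12
prod[8] = 2×max(6,9) = 2×9 = 18
prod[9] = 3×max(6,9) = 3×9 = 27
prod[10] = 2×max(8,18) = 2×18 = 36
prod[11] = 2×max(9,27) = 2×27 = 54
prod[12] = 3×max(9,27) = 3×27 = 81
prod[13] = 2×max(11,54) = 2×54 = 108
One optimal split: 3 + 3 + 3 + 2 + 2; product 3×3×3×2×2 = 108.

108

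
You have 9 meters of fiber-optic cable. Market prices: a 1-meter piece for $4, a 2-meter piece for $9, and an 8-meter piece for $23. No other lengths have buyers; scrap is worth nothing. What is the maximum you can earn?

Build f[k] bottom-up: f[k] = max over allowed piece i of (p[i] + f[k−i]).
f[1] = 4
f[2] = 9
f[3] = 13  (first piece 1, then f[2]=9)
f[4] = 18  (first piece 2, then f[2]=9)
f[5] = 22  (first piece 1, then f[4]=18)
f[6] = 27  (first piece 2, then f[4]=18)
f[7] = 31  (first piece 1, then f[6]=27)
f[8] = 36  (first piece 2, then f[6]=27)
f[9] = 40  (first piece 1, then f[8]=36)
One optimal cutting: 2 + 2 + 2 + 2 + 1 → $40.

40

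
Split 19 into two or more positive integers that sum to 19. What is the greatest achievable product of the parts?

Let g[k] be the best product for length k (with at least one cut). For each first piece i, the rest contributes max(k−i, g[k−i]).
g[2] = 1×max(1,0) = 1×1 = 1
g[3] = 1×max(2,1) = 1×2 = 2
g[4] = 2×max(2,1) = 2×2 = 4
g[5] = 2×max(3,2) = 2×3 = 6
g[6] = 3×max(3,2) = 3×3 = 9
g[7] = 2×max(5,6) = 2×6 = 12
g[8] = 2×max(6,9) = 2×9 = 18
g[9] = 3×max(6,9) = 3×9 = 27
g[10] = 2×max(8,18) = 2×18 = 36
g[11] = 2×max(9,27) = 2×27 = 54
g[12] = 3×max(9,27) = 3×27 = 81
g[13] = 2×max(11,54) = 2×54 = 108
g[14] = 2×max(12,81) = 2×81 = 162
g[15] = 3×max(12,81) = 3×81 = 243
g[16] = 2×max(14,162) = 2×162 = 324
g[17] = 2×max(15,243) = 2×243 = 486
g[18] = 3×max(15,243) = 3×243 = 729
g[19] = 2×max(17,486) = 2×486 = 972
One optimal split: 3 + 3 + 3 + 3 + 3 + 2 + 2; product 3×3×3×3×3×2×2 = 972.

972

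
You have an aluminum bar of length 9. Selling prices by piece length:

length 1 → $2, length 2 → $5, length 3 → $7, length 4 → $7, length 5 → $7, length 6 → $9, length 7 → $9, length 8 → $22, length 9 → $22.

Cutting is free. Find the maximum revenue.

24

Build v[k] bottom-up: v[k] = max over allowed piece i of (p[i] + v[k−i]).
v[1] = 2
v[2] = 5
v[3] = 7  (first piece 1, then v[2]=5)
v[4] = 10  (first piece 2, then v[2]=5)
v[5] = 12  (first piece 1, then v[4]=10)
v[6] = 15  (first piece 2, then v[4]=10)
v[7] = 17  (first piece 1, then v[6]=15)
v[8] = 22
v[9] = 24  (first piece 1, then v[8]=22)
One optimal cutting: 8 + 1 → $22 + $2 = $24.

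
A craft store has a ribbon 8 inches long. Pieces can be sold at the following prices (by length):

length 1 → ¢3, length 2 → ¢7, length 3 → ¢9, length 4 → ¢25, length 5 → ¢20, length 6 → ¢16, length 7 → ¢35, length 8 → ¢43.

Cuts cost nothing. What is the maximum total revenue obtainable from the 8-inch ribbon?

50

Let v[k] be the best obtainable value from length k. For each k, try every first piece i and keep the best of price[i] + v[k−i].
v[1] = 3
v[2] = 7
v[3] = 10  (first piece 1, then v[2]=7)
v[4] = 25
v[5] = 28  (first piece 1, then v[4]=25)
v[6] = 32  (first piece 2, then v[4]=25)
v[7] = 35  (first piece 1, then v[6]=32)
v[8] = 50  (first piece 4, then v[4]=25)
One optimal cutting: 4 + 4 → ¢25 + ¢25 = ¢50.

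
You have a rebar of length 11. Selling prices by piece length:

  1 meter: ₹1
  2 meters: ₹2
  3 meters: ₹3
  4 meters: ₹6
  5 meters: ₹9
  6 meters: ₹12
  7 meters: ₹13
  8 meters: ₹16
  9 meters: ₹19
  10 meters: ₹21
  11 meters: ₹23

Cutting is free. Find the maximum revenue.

Consider every possible first cut. v[k] is the best of p[i]+v[k−i] over all sellable i≤k.
v[1] = 1
v[2] = max(1+1, 2+0) = 2
v[3] = max(1+2, 2+1, 3+0) = 3
v[4] = max(1+3, 2+2, 3+1, 6+0) = 6
v[5] = max(1+6, 2+3, 3+2, 6+1, 9+0) = 9
v[6] = max(1+9, 2+6, 3+3, 6+2, 9+1, 12+0) = 12
v[7] = max(1+12, 2+9, 3+6, …, 12+1, 13+0) = 13
v[8] = max(1+13, 2+12, 3+9, …, 13+1, 16+0) = 16
v[9] = max(1+16, 2+13, 3+12, …, 16+1, 19+0) = 19
v[10] = max(1+19, 2+16, 3+13, …, 19+1, 21+0) = 21
v[11] = max(1+21, 2+19, 3+16, …, 21+1, 23+0) = 23
Best is to sell the whole 11-meter piece uncut for ₹23.

23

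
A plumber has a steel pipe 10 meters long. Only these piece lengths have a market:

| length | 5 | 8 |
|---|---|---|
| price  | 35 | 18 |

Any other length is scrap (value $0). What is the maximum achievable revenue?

Build best[k] bottom-up: best[k] = max over allowed piece i of (p[i] + best[k−i]).
best[1] = 0
best[2] = 0
best[3] = 0
best[4] = 0
best[5] = 35
best[6] = 35
best[7] = 35
best[8] = 35
best[9] = 35
best[10] = 70  (first piece 5, then best[5]=35)
One optimal cutting: 5 + 5 → $70.

70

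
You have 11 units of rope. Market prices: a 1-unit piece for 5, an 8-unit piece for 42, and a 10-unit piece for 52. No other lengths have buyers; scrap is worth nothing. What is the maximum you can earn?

57

Build f[k] bottom-up: f[k] = max over allowed piece i of (p[i] + f[k−i]).
f[1] = 5
f[2] = 10  (first piece 1, then f[1]=5)
f[3] = 15  (first piece 1, then f[2]=10)
f[4] = 20  (first piece 1, then f[3]=15)
f[5] = 25  (first piece 1, then f[4]=20)
f[6] = 30  (first piece 1, then f[5]=25)
f[7] = 35  (first piece 1, then f[6]=30)
f[8] = max(5+35, 42+0) = 42
f[9] = max(5+42, 42+5) = 47
f[10] = max(5+47, 42+10, 52+0) = 52
f[11] = max(5+52, 42+15, 52+5) = 57
One optimal cutting: 8 + 1 + 1 + 1 → 57.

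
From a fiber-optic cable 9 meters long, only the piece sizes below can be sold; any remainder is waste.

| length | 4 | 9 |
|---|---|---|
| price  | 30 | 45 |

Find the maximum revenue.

60

Build r[k] bottom-up: r[k] = max over allowed piece i of (p[i] + r[k−i]).
r[1] = 0
r[2] = 0
r[3] = 0
r[4] = 30
r[5] = 30
r[6] = 30
r[7] = 30
r[8] = 60  (first piece 4, then r[4]=30)
r[9] = 60
One optimal cutting: pieces 4 + 4 with 1 meter of scrap → $60.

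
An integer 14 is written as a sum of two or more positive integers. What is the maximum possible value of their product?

162

Let f[k] be the best product for length k (with at least one cut). For each first piece i, the rest contributes max(k−i, f[k−i]).
f[2] = 1·max(1,0) = 1·1 = 1
f[3] = max(1·2, 2·1) = 2
f[4] = max(1·3, 2·2, 3·1) = 4
f[5] = max(1·4, 2·3, 3·2, 4·1) = 6
f[6] = max(1·6, 2·4, 3·3, 4·2, 5·1) = 9
f[7] = max(1·9, 2·6, 3·4, 4·3, 5·2, 6·1) = 12
f[8] = max(1·12, 2·9, 3·6, …, 6·2, 7·1) = 18
f[9] = max(1·18, 2·12, 3·9, …, 7·2, 8·1) = 27
f[10] = max(1·27, 2·18, 3·12, …, 8·2, 9·1) = 36
f[11] = max(1·36, 2·27, 3·18, …, 9·2, 10·1) = 54
f[12] = max(1·54, 2·36, 3·27, …, 10·2, 11·1) = 81
f[13] = max(1·81, 2·54, 3·36, …, 11·2, 12·1) = 108
f[14] = max(1·108, 2·81, 3·54, …, 12·2, 13·1) = 162
One optimal split: 3 + 3 + 3 + 3 + 2; product 3·3·3·3·2 = 162.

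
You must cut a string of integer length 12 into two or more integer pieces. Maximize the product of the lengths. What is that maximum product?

Define g[k] = max over 1≤i<k of i · max(k−i, g[k−i]); the inner max lets the remainder stay uncut if that's better.
g[2] = 1*max(1,0) = 1*1 = 1
g[3] = 1*max(2,1) = 1*2 = 2
g[4] = 2*max(2,1) = 2*2 = 4
g[5] = 2*max(3,2) = 2*3 = 6
g[6] = 3*max(3,2) = 3*3 = 9
g[7] = 2*max(5,6) = 2*6 = 12
g[8] = 2*max(6,9) = 2*9 = 18
g[9] = 3*max(6,9) = 3*9 = 27
g[10] = 2*max(8,18) = 2*18 = 36
g[11] = 2*max(9,27) = 2*27 = 54
g[12] = 3*max(9,27) = 3*27 = 81
One optimal split: 3 + 3 + 3 + 3; product 3*3*3*3 = 81.

81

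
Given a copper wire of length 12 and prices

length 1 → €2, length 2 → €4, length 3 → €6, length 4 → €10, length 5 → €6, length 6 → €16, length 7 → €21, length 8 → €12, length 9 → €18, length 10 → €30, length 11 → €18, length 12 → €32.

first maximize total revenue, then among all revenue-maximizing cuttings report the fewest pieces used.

2

Let r[k] be the best obtainable value from length k. For each k, try every first piece i and keep the best of price[i] + r[k−i].
r[1] = 2
r[2] = 4  (first piece 1, then r[1]=2)
r[3] = 6  (first piece 1, then r[2]=4)
r[4] = 10
r[5] = 12  (first piece 1, then r[4]=10)
r[6] = 16
r[7] = 21
r[8] = 23  (first piece 1, then r[7]=21)
r[9] = 25  (first piece 1, then r[8]=23)
r[10] = 30
r[11] = 32  (first piece 1, then r[10]=30)
r[12] = 34  (first piece 1, then r[11]=32)
Maximum revenue is €34.
Now minimize piece count subject to staying optimal: for each k, pieces[k] = 1 + min over i with p[i]+r[k−i]=r[k] of pieces[k−i].
pieces[9] = 2
pieces[10] = 1
pieces[11] = 2
pieces[12] = 2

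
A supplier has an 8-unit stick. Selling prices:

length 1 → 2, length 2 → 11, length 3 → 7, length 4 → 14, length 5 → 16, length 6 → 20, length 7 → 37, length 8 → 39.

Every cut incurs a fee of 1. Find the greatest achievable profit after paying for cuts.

Build net[k] bottom-up: net[k] = max over allowed piece i of (p[i] + net[k−i]) − 1 per cut.
net[1] = 2
net[2] = max(2+2-1, 11+0) = 11
net[3] = max(2+11-1, 11+2-1, 7+0) = 12
net[4] = max(2+12-1, 11+11-1, 7+2-1, 14+0) = 21
net[5] = max(2+21-1, 11+12-1, 7+11-1, 14+2-1, 16+0) = 22
net[6] = max(2+22-1, 11+21-1, 7+12-1, 14+11-1, 16+2-1, 20+0) = 31
net[7] = max(2+31-1, 11+22-1, 7+21-1, …, 20+2-1, 37+0) = 37
net[8] = max(2+37-1, 11+31-1, 7+22-1, …, 37+2-1, 39+0) = 41
One optimal plan: pieces 2 + 2 + 2 + 2 (3 cuts) → 44 − 3 = 41.

41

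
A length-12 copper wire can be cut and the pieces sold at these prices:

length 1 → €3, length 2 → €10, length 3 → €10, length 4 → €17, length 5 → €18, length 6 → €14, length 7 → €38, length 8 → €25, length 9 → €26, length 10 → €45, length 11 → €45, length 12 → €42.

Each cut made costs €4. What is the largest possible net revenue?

52

Consider every possible first cut. v[k] is the best of p[i]+v[k−i] over all sellable i≤k, charging 4 whenever i<k.
v[1] = 3
v[2] = max(3+3-4, 10+0) = 10
v[3] = max(3+10-4, 10+3-4, 10+0) = 10
v[4] = max(3+10-4, 10+10-4, 10+3-4, 17+0) = 17
v[5] = max(3+17-4, 10+10-4, 10+10-4, 17+3-4, 18+0) = 18
v[6] = max(3+18-4, 10+17-4, 10+10-4, 17+10-4, 18+3-4, 14+0) = 23
v[7] = max(3+23-4, 10+18-4, 10+17-4, …, 14+3-4, 38+0) = 38
v[8] = max(3+38-4, 10+23-4, 10+18-4, …, 38+3-4, 25+0) = 37
v[9] = max(3+37-4, 10+38-4, 10+23-4, …, 25+3-4, 26+0) = 44
v[10] = max(3+44-4, 10+37-4, 10+38-4, …, 26+3-4, 45+0) = 45
v[11] = max(3+45-4, 10+44-4, 10+37-4, …, 45+3-4, 45+0) = 51
v[12] = max(3+51-4, 10+45-4, 10+44-4, …, 45+3-4, 42+0) = 52
One optimal plan: pieces 7 + 5 (1 cut) → €56 − €4 = €52.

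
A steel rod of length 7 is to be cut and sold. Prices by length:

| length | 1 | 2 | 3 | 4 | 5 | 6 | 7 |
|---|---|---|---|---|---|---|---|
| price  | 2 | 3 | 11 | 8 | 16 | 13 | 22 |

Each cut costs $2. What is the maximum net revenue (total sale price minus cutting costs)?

22

Build v[k] bottom-up: v[k] = max over allowed piece i of (p[i] + v[k−i]) − 2 per cut.
v[1] = 2
v[2] = max(2+2-2, 3+0) = 3
v[3] = max(2+3-2, 3+2-2, 11+0) = 11
v[4] = max(2+11-2, 3+3-2, 11+2-2, 8+0) = 11
v[5] = max(2+11-2, 3+11-2, 11+3-2, 8+2-2, 16+0) = 16
v[6] = max(2+16-2, 3+11-2, 11+11-2, 8+3-2, 16+2-2, 13+0) = 20
v[7] = max(2+20-2, 3+16-2, 11+11-2, …, 13+2-2, 22+0) = 22
Best is to make no cuts and sell whole for $22.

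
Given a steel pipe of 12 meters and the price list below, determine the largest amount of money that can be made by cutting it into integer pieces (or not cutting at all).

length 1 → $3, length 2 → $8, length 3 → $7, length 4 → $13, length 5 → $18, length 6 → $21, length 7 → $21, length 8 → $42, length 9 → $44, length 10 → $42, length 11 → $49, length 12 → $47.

58

Let R[k] be the best obtainable value from length k. For each k, try every first piece i and keep the best of price[i] + R[k−i].
R[1] = 3
R[2] = 8
R[3] = 11  (first piece 1, then R[2]=8)
R[4] = 16  (first piece 2, then R[2]=8)
R[5] = 19  (first piece 1, then R[4]=16)
R[6] = 24  (first piece 2, then R[4]=16)
R[7] = 27  (first piece 1, then R[6]=24)
R[8] = 42
R[9] = 45  (first piece 1, then R[8]=42)
R[10] = 50  (first piece 2, then R[8]=42)
R[11] = 53  (first piece 1, then R[10]=50)
R[12] = 58  (first piece 2, then R[10]=50)
One optimal cutting: 8 + 2 + 2 → $42 + $8 + $8 = $58.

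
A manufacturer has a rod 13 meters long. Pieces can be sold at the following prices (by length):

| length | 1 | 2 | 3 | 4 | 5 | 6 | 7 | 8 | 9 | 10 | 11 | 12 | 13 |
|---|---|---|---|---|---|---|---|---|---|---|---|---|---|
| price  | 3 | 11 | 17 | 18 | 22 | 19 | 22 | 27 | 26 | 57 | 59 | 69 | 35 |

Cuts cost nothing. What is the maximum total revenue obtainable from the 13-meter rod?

74

Build r[k] bottom-up: r[k] = max over allowed piece i of (p[i] + r[k−i]).
r[1] = 3
r[2] = max(3+3, 11+0) = 11
r[3] = max(3+11, 11+3, 17+0) = 17
r[4] = max(3+17, 11+11, 17+3, 18+0) = 22
r[5] = max(3+22, 11+17, 17+11, 18+3, 22+0) = 28
r[6] = max(3+28, 11+22, 17+17, 18+11, 22+3, 19+0) = 34
r[7] = max(3+34, 11+28, 17+22, …, 19+3, 22+0) = 39
r[8] = max(3+39, 11+34, 17+28, …, 22+3, 27+0) = 45
r[9] = max(3+45, 11+39, 17+34, …, 27+3, 26+0) = 51
r[10] = max(3+51, 11+45, 17+39, …, 26+3, 57+0) = 57
r[11] = max(3+57, 11+51, 17+45, …, 57+3, 59+0) = 62
r[12] = max(3+62, 11+57, 17+51, …, 59+3, 69+0) = 69
r[13] = max(3+69, 11+62, 17+57, …, 69+3, 35+0) = 74
One optimal cutting: 10 + 3 → €57 + €17 = €74.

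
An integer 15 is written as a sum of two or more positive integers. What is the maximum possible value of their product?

Fill g[k] for k=2..15: at each k try every first piece i and multiply by the better of (k−i) uncut or g[k−i].
g[2] = 1×max(1,0) = 1×1 = 1
g[3] = 1×max(2,1) = 1×2 = 2
g[4] = 2×max(2,1) = 2×2 = 4
g[5] = 2×max(3,2) = 2×3 = 6
g[6] = 3×max(3,2) = 3×3 = 9
g[7] = 2×max(5,6) = 2×6 = 12
g[8] = 2×max(6,9) = 2×9 = 18
g[9] = 3×max(6,9) = 3×9 = 27
g[10] = 2×max(8,18) = 2×18 = 36
g[11] = 2×max(9,27) = 2×27 = 54
g[12] = 3×max(9,27) = 3×27 = 81
g[13] = 2×max(11,54) = 2×54 = 108
g[14] = 2×max(12,81) = 2×81 = 162
g[15] = 3×max(12,81) = 3×81 = 243
One optimal split: 3 + 3 + 3 + 3 + 3; product 3×3×3×3×3 = 243.

243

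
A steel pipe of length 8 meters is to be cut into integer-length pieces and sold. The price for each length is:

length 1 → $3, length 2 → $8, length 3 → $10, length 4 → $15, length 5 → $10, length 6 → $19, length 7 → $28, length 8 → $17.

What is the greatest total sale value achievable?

32

Build best[k] bottom-up: best[k] = max over allowed piece i of (p[i] + best[k−i]).
best[1] = 3
best[2] = 8
best[3] = 11  (first piece 1, then best[2]=8)
best[4] = 16  (first piece 2, then best[2]=8)
best[5] = 19  (first piece 1, then best[4]=16)
best[6] = 24  (first piece 2, then best[4]=16)
best[7] = 28
best[8] = 32  (first piece 2, then best[6]=24)
One optimal cutting: 2 + 2 + 2 + 2 → $8 + $8 + $8 + $8 = $32.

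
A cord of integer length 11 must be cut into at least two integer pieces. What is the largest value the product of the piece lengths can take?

54

Fill prod[k] for k=2..11: at each k try every first piece i and multiply by the better of (k−i) uncut or prod[k−i].
Small cases: prod[2]=1, prod[3]=2, prod[4]=4.
prod[5] = 2×max(3,2) = 2×3 = 6
prod[6] = 3×max(3,2) = 3×3 = 9
prod[7] = 2×max(5,6) = 2×6 = 12
prod[8] = 2×max(6,9) = 2×9 = 18
prod[9] = 3×max(6,9) = 3×9 = 27
prod[10] = 2×max(8,18) = 2×18 = 36
prod[11] = 2×max(9,27) = 2×27 = 54
One optimal split: 3 + 3 + 3 + 2; product 3×3×3×2 = 54.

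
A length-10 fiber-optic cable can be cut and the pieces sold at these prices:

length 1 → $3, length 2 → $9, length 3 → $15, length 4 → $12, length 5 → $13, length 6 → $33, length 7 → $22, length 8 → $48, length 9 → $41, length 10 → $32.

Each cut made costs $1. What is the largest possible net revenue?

56

Build net[k] bottom-up: net[k] = max over allowed piece i of (p[i] + net[k−i]) − 1 per cut.
net[1] = 3
net[2] = max(3+3-1, 9+0) = 9
net[3] = max(3+9-1, 9+3-1, 15+0) = 15
net[4] = max(3+15-1, 9+9-1, 15+3-1, 12+0) = 17
net[5] = max(3+17-1, 9+15-1, 15+9-1, 12+3-1, 13+0) = 23
net[6] = max(3+23-1, 9+17-1, 15+15-1, 12+9-1, 13+3-1, 33+0) = 33
net[7] = max(3+33-1, 9+23-1, 15+17-1, …, 33+3-1, 22+0) = 35
net[8] = max(3+35-1, 9+33-1, 15+23-1, …, 22+3-1, 48+0) = 48
net[9] = max(3+48-1, 9+35-1, 15+33-1, …, 48+3-1, 41+0) = 50
net[10] = max(3+50-1, 9+48-1, 15+35-1, …, 41+3-1, 32+0) = 56
One optimal plan: pieces 8 + 2 (1 cut) → $57 − $1 = $56.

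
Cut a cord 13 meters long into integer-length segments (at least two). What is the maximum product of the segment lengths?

108

Define f[k] = max over 1≤i<k of i · max(k−i, f[k−i]); the inner max lets the remainder stay uncut if that's better.
f[2] = 1*max(1,0) = 1*1 = 1
f[3] = 1*max(2,1) = 1*2 = 2
f[4] = 2*max(2,1) = 2*2 = 4
f[5] = 2*max(3,2) = 2*3 = 6
f[6] = 3*max(3,2) = 3*3 = 9
f[7] = 2*max(5,6) = 2*6 = 12
f[8] = 2*max(6,9) = 2*9 = 18
f[9] = 3*max(6,9) = 3*9 = 27
f[10] = 2*max(8,18) = 2*18 = 36
f[11] = 2*max(9,27) = 2*27 = 54
f[12] = 3*max(9,27) = 3*27 = 81
f[13] = 2*max(11,54) = 2*54 = 108
One optimal split: 3 + 3 + 3 + 2 + 2; product 3*3*3*2*2 = 108.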